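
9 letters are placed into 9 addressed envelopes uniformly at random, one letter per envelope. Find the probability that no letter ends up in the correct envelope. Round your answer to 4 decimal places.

This is the derangement probability: permutations of 9 with no fixed point.
D(9) = 9! · (1 − 1/1! + 1/2! − ··· + (−1)^9/9!) = 133496.
P = 133496/362880 = 16687/45360 ≈ 0.3679.

0.3679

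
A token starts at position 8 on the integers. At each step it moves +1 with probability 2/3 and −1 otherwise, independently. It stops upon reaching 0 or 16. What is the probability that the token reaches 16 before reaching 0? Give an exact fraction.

256/257

Let r = q/p = (1/3)/(2/3) = 1/2. The recurrence P(i) = p·P(i+1) + q·P(i−1) with P(0)=0, P(16)=1 gives P(i) = (1 − r^i)/(1 − r^16).
P(8) = (1 − (1/2)^8) / (1 − (1/2)^16) = 256/257.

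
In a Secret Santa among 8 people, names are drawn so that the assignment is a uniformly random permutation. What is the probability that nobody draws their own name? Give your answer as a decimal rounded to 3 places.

This is the derangement probability: permutations of 8 with no fixed point.
D(8) = 8! · (1 − 1/1! + 1/2! − ··· + (−1)^8/8!) = 14833.
P = 14833/40320 = 2119/5760 ≈ 0.368.

0.368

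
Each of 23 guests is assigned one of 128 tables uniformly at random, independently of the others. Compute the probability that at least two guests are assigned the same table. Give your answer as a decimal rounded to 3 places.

0.878

It's easier to compute the probability that all 23 are distinct.
P(all distinct) = 128/128 · 127/128 · ··· · 106/128 ≈ 0.122.
So the probability of at least one match is 1 − 0.122 = 0.878.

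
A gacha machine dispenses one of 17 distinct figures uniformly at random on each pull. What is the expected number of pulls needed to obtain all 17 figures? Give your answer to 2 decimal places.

After i distinct types are collected, each trial gives a new one with probability (17−i)/17, so the expected wait for the next new type is 17/(17−i).
E = 17/17 + 17/16 + 17/15 + 17/14 + 17/13 + 17/12 + 17/11 + 17/10 + 17/9 + 17/8 + 17/7 + 17/6 + 17/5 + 17/4 + 17/3 + 17/2 + 17/1 = 42142223/720720 ≈ 58.47.

58.47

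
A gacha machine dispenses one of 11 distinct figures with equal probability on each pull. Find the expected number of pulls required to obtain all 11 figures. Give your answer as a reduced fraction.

After i distinct types are collected, each trial gives a new one with probability (11−i)/11, so the expected wait for the next new type is 11/(11−i).
E = 11/11 + 11/10 + 11/9 + 11/8 + 11/7 + 11/6 + 11/5 + 11/4 + 11/3 + 11/2 + 11/1 = 83711/2520.

83711/2520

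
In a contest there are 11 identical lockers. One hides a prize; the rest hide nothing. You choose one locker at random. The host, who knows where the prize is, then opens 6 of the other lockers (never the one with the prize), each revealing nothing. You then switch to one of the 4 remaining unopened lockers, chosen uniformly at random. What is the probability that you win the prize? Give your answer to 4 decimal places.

0.2273

Your original locker holds the prize with probability 1/11, so the other 10 collectively hold it with probability 10/11.
The host can always find 6 empty lockers to open, so the reveals don't change that 10/11; it is now spread over the 4 remaining unopened lockers.
P(win by switching) = (10/11) · (1/4) = 5/22 ≈ 0.2273.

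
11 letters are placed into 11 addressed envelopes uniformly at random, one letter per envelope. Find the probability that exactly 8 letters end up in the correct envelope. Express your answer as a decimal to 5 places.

Choose which 8 of the 11 are fixed: C(11,8) = 165 ways.
The remaining 3 must have no fixed point: D(3) = 2.
P = 165·2/39916800 = 1/120960 ≈ 0.00001.

0.00001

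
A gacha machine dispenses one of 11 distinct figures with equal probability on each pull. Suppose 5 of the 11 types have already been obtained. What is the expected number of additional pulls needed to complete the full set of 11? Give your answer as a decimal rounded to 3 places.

26.950

Starting from 5 distinct types, each trial gives a new one with probability (11−i)/11 when i types are held, so the wait for the next new type is 11/(11−i).
E = 11/6 + 11/5 + 11/4 + 11/3 + 11/2 + 11/1 = 539/20 ≈ 26.950.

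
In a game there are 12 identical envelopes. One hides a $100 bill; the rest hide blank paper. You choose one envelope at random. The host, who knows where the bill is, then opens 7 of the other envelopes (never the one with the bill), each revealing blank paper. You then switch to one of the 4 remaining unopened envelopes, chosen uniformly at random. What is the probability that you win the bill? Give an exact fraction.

Your original envelope holds the bill with probability 1/12, so the other 11 collectively hold it with probability 11/12.
The host can always find 7 empty envelopes to open, so the reveals don't change that 11/12; it is now spread over the 4 remaining unopened envelopes.
P(win by switching) = (11/12) · (1/4) = 11/48.

11/48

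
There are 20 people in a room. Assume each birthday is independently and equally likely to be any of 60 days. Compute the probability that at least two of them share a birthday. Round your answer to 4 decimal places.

0.9721

It's easier to compute the probability that all 20 are distinct.
P(all distinct) = 60/60 · 59/60 · ··· · 41/60 ≈ 0.0279.
So the probability of at least one match is 1 − 0.0279 = 0.9721.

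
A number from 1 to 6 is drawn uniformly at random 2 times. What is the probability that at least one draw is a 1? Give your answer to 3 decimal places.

0.306

P(no draw is a 1) = (5/6)^2 ≈ 0.694.
P(at least one) = 1 − 0.694 = 0.306.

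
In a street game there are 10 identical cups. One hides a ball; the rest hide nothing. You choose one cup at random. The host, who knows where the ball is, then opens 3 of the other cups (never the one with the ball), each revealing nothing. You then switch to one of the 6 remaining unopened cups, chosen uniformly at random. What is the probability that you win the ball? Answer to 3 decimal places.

Your original cup holds the ball with probability 1/10, so the other 9 collectively hold it with probability 9/10.
The host can always find 3 empty cups to open, so the reveals don't change that 9/10; it is now spread over the 6 remaining unopened cups.
P(win by switching) = (9/10) · (1/6) = 3/20 ≈ 0.150.

0.150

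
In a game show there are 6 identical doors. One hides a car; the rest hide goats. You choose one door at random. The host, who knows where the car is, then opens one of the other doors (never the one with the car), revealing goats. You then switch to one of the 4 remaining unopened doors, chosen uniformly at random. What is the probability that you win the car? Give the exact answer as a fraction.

5/24

Your original door holds the car with probability 1/6, so the other 5 collectively hold it with probability 5/6.
The host can always find an empty door to open, so this doesn't change that 5/6; it is now spread over the 4 remaining unopened doors.
P(win by switching) = (5/6) · (1/4) = 5/24.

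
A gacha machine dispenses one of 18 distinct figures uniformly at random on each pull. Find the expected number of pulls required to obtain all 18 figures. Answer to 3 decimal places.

After i distinct types are collected, each trial gives a new one with probability (18−i)/18, so the expected wait for the next new type is 18/(18−i).
E = 18/18 + 18/17 + 18/16 + 18/15 + 18/14 + 18/13 + 18/12 + 18/11 + 18/10 + 18/9 + 18/8 + 18/7 + 18/6 + 18/5 + 18/4 + 18/3 + 18/2 + 18/1 = 42822903/680680 ≈ 62.912.

62.912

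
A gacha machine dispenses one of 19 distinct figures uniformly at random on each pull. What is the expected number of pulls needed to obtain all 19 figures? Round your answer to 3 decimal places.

After i distinct types are collected, each trial gives a new one with probability (19−i)/19, so the expected wait for the next new type is 19/(19−i).
E = 19/19 + 19/18 + 19/17 + 19/16 + 19/15 + 19/14 + 19/13 + 19/12 + 19/11 + 19/10 + 19/9 + 19/8 + 19/7 + 19/6 + 19/5 + 19/4 + 19/3 + 19/2 + 19/1 = 275295799/4084080 ≈ 67.407.

67.407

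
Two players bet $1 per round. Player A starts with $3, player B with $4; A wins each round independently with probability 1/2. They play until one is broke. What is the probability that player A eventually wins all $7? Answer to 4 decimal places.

With a fair step, P(i) = ½P(i−1) + ½P(i+1) with P(0)=0, P(7)=1 has the linear solution P(i) = i/7.
P(3) = 3/7 ≈ 0.4286.

0.4286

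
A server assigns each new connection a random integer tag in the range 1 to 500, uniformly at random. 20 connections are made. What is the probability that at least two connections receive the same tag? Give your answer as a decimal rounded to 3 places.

It's easier to compute the probability that all 20 are distinct.
P(all distinct) = 500/500 · 499/500 · ··· · 481/500 ≈ 0.680.
So the probability of at least one match is 1 − 0.680 = 0.320.

0.320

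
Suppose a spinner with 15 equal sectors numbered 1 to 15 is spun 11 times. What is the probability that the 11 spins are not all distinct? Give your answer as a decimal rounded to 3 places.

P(all 11 different) = 15/15 · 14/15 · ··· · 5/15 ≈ 0.006.
P(at least two equal) = 1 − 0.006 = 0.994.

0.994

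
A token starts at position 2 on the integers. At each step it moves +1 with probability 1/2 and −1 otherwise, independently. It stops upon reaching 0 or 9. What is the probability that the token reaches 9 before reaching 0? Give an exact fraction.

2/9

With a fair step, P(i) = ½P(i−1) + ½P(i+1) with P(0)=0, P(9)=1 has the linear solution P(i) = i/9.
P(2) = 2/9.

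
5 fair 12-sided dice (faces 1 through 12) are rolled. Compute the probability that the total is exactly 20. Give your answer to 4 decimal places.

0.0149

There are 12^5 = 248832 equally likely outcomes.
The number of ordered 5-tuples from {1,…,12} summing to 20 is 3701.
P(sum = 20) = 3701/248832 ≈ 0.0149.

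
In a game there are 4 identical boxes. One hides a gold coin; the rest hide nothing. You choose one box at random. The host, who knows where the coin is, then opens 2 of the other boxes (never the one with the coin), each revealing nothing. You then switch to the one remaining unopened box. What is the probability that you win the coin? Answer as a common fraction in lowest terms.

Your original box holds the coin with probability 1/4, so the other 3 collectively hold it with probability 3/4.
The host can always find 2 empty boxes to open, so the reveals don't change that 3/4; it is now spread over the 1 remaining unopened box.
P(win by switching) = (3/4) · (1/1) = 3/4.

3/4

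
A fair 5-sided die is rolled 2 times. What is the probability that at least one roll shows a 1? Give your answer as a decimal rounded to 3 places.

P(no roll shows a 1) = (4/5)^2 ≈ 0.640.
P(at least one) = 1 − 0.640 = 0.360.

0.360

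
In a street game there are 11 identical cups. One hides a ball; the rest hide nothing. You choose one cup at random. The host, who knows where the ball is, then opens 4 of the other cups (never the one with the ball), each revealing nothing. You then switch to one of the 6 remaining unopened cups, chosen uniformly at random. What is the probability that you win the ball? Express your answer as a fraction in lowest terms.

5/33

Your original cup holds the ball with probability 1/11, so the other 10 collectively hold it with probability 10/11.
The host can always find 4 empty cups to open, so the reveals don't change that 10/11; it is now spread over the 6 remaining unopened cups.
P(win by switching) = (10/11) · (1/6) = 5/33.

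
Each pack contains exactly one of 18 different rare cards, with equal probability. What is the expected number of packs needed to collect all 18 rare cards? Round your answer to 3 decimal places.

62.912

After i distinct types are collected, each trial gives a new one with probability (18−i)/18, so the expected wait for the next new type is 18/(18−i).
E = 18/18 + 18/17 + 18/16 + 18/15 + 18/14 + 18/13 + 18/12 + 18/11 + 18/10 + 18/9 + 18/8 + 18/7 + 18/6 + 18/5 + 18/4 + 18/3 + 18/2 + 18/1 = 42822903/680680 ≈ 62.912.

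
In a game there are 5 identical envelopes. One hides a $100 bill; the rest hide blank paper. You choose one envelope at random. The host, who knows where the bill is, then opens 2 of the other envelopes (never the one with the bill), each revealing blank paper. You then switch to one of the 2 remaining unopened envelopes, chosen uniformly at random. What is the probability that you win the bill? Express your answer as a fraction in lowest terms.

2/5

Your original envelope holds the bill with probability 1/5, so the other 4 collectively hold it with probability 4/5.
The host can always find 2 empty envelopes to open, so the reveals don't change that 4/5; it is now spread over the 2 remaining unopened envelopes.
P(win by switching) = (4/5) · (1/2) = 2/5.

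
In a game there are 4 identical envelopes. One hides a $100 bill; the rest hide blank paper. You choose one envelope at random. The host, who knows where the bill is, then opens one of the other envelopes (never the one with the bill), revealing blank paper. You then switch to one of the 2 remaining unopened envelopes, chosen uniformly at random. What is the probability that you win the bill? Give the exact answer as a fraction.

Your original envelope holds the bill with probability 1/4, so the other 3 collectively hold it with probability 3/4.
The host can always find an empty envelope to open, so this doesn't change that 3/4; it is now spread over the 2 remaining unopened envelopes.
P(win by switching) = (3/4) · (1/2) = 3/8.

3/8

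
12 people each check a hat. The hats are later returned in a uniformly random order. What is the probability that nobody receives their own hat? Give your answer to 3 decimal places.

This is the derangement probability: permutations of 12 with no fixed point.
D(12) = 12! · (1 − 1/1! + 1/2! − ··· + (−1)^12/12!) = 176214841.
P = 176214841/479001600 = 16019531/43545600 ≈ 0.368.

0.368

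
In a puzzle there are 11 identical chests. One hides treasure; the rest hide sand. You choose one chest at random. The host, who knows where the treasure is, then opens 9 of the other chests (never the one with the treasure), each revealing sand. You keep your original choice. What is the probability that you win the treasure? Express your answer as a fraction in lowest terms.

The host can always open 9 empty chests regardless of your choice, so the reveals give no information about your original chest.
P(win by staying) = 1/11.

1/11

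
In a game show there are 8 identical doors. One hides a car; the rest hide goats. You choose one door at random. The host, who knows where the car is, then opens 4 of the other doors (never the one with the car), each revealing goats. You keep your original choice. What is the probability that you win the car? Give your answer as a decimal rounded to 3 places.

The host can always open 4 empty doors regardless of your choice, so the reveals give no information about your original door.
P(win by staying) = 1/8 ≈ 0.125.

0.125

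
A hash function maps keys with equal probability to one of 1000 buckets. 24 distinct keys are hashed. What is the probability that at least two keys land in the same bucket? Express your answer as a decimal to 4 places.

0.2428

It's easier to compute the probability that all 24 are distinct.
P(all distinct) = 1000/1000 · 999/1000 · ··· · 977/1000 ≈ 0.7572.
So the probability of at least one match is 1 − 0.7572 = 0.2428.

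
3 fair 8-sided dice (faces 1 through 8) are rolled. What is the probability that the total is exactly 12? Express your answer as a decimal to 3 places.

There are 8^3 = 512 equally likely outcomes.
The number of ordered 3-tuples from {1,…,8} summing to 12 is 46.
P(sum = 12) = 46/512 = 23/256 ≈ 0.090.

0.090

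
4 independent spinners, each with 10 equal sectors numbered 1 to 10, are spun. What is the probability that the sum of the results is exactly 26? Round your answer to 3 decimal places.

0.054

There are 10^4 = 10000 equally likely outcomes.
The number of ordered 4-tuples from {1,…,10} summing to 26 is 540.
P(sum = 26) = 540/10000 = 27/500 ≈ 0.054.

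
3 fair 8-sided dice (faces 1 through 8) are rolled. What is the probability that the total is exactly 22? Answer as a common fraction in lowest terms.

3/256

There are 8^3 = 512 equally likely outcomes.
The number of ordered 3-tuples from {1,…,8} summing to 22 is 6.
P(sum = 22) = 6/512 = 3/256.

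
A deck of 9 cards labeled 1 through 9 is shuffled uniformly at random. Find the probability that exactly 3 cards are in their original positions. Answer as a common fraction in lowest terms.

53/864

Choose which 3 of the 9 are fixed: C(9,3) = 84 ways.
The remaining 6 must have no fixed point: D(6) = 265.
P = 84·265/362880 = 53/864.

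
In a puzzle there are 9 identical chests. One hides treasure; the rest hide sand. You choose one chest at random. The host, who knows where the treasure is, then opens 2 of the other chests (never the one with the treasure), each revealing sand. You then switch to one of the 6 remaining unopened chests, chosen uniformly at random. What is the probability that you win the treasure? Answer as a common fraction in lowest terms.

Your original chest holds the treasure with probability 1/9, so the other 8 collectively hold it with probability 8/9.
The host can always find 2 empty chests to open, so the reveals don't change that 8/9; it is now spread over the 6 remaining unopened chests.
P(win by switching) = (8/9) · (1/6) = 4/27.

4/27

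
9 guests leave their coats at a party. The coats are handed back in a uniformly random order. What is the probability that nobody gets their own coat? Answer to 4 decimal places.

This is the derangement probability: permutations of 9 with no fixed point.
D(9) = 9! · (1 − 1/1! + 1/2! − ··· + (−1)^9/9!) = 133496.
P = 133496/362880 = 16687/45360 ≈ 0.3679.

0.3679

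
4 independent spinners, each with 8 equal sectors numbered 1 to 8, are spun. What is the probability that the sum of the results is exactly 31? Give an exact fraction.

1/1024

There are 8^4 = 4096 equally likely outcomes.
The number of ordered 4-tuples from {1,…,8} summing to 31 is 4.
P(sum = 31) = 4/4096 = 1/1024.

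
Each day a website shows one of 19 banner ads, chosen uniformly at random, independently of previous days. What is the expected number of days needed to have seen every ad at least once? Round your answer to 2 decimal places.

After i distinct types are collected, each trial gives a new one with probability (19−i)/19, so the expected wait for the next new type is 19/(19−i).
E = 19/19 + 19/18 + 19/17 + 19/16 + 19/15 + 19/14 + 19/13 + 19/12 + 19/11 + 19/10 + 19/9 + 19/8 + 19/7 + 19/6 + 19/5 + 19/4 + 19/3 + 19/2 + 19/1 = 275295799/4084080 ≈ 67.41.

67.41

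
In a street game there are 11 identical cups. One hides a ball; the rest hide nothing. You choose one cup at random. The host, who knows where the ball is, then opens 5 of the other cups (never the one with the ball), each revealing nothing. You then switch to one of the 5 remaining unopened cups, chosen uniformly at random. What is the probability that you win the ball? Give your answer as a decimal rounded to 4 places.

Your original cup holds the ball with probability 1/11, so the other 10 collectively hold it with probability 10/11.
The host can always find 5 empty cups to open, so the reveals don't change that 10/11; it is now spread over the 5 remaining unopened cups.
P(win by switching) = (10/11) · (1/5) = 2/11 ≈ 0.1818.

0.1818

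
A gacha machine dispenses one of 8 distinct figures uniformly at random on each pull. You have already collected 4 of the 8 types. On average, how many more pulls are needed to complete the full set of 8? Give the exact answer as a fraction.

50/3

Starting from 4 distinct types, each trial gives a new one with probability (8−i)/8 when i types are held, so the wait for the next new type is 8/(8−i).
E = 8/4 + 8/3 + 8/2 + 8/1 = 50/3.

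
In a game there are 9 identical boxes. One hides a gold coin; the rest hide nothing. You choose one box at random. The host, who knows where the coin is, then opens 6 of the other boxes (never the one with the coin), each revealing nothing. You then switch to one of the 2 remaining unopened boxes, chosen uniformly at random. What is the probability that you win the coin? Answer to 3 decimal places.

Your original box holds the coin with probability 1/9, so the other 8 collectively hold it with probability 8/9.
The host can always find 6 empty boxes to open, so the reveals don't change that 8/9; it is now spread over the 2 remaining unopened boxes.
P(win by switching) = (8/9) · (1/2) = 4/9 ≈ 0.444.

0.444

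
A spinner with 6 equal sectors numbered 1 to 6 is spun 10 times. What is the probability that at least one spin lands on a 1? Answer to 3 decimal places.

0.838

P(no spin lands on a 1) = (5/6)^10 ≈ 0.162.
P(at least one) = 1 − 0.162 = 0.838.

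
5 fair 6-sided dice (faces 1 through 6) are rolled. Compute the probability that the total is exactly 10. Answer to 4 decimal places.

0.0162

There are 6^5 = 7776 equally likely outcomes.
The number of ordered 5-tuples from {1,…,6} summing to 10 is 126.
P(sum = 10) = 126/7776 = 7/432 ≈ 0.0162.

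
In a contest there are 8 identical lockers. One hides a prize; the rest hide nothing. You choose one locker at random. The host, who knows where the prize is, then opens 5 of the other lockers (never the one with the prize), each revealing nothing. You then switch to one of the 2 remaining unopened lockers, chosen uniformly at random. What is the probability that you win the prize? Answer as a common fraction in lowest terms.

Your original locker holds the prize with probability 1/8, so the other 7 collectively hold it with probability 7/8.
The host can always find 5 empty lockers to open, so the reveals don't change that 7/8; it is now spread over the 2 remaining unopened lockers.
P(win by switching) = (7/8) · (1/2) = 7/16.

7/16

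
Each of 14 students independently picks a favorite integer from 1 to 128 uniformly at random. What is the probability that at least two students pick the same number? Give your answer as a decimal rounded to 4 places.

It's easier to compute the probability that all 14 are distinct.
P(all distinct) = 128/128 · 127/128 · ··· · 115/128 ≈ 0.4784.
So the probability of at least one match is 1 − 0.4784 = 0.5216.

0.5216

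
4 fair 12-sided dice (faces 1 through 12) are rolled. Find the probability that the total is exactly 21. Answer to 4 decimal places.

0.0442

There are 12^4 = 20736 equally likely outcomes.
The number of ordered 4-tuples from {1,…,12} summing to 21 is 916.
P(sum = 21) = 916/20736 = 229/5184 ≈ 0.0442.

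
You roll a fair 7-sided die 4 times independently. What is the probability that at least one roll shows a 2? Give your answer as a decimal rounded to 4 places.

P(no roll shows a 2) = (6/7)^4 ≈ 0.5398.
P(at least one) = 1 − 0.5398 = 0.4602.

0.4602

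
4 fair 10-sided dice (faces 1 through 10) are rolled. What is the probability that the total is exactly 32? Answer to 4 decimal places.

0.0165

There are 10^4 = 10000 equally likely outcomes.
The number of ordered 4-tuples from {1,…,10} summing to 32 is 165.
P(sum = 32) = 165/10000 = 33/2000 ≈ 0.0165.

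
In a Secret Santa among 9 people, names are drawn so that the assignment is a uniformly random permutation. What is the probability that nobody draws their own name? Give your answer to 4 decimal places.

0.3679

This is the derangement probability: permutations of 9 with no fixed point.
D(9) = 9! · (1 − 1/1! + 1/2! − ··· + (−1)^9/9!) = 133496.
P = 133496/362880 = 16687/45360 ≈ 0.3679.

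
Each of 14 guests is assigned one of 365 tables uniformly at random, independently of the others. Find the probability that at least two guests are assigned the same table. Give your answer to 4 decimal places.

0.2231

It's easier to compute the probability that all 14 are distinct.
P(all distinct) = 365/365 · 364/365 · ··· · 352/365 ≈ 0.7769.
So the probability of at least one match is 1 − 0.7769 = 0.2231.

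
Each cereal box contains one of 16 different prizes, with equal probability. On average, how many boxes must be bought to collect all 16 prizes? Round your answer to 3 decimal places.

After i distinct types are collected, each trial gives a new one with probability (16−i)/16, so the expected wait for the next new type is 16/(16−i).
E = 16/16 + 16/15 + 16/14 + 16/13 + 16/12 + 16/11 + 16/10 + 16/9 + 16/8 + 16/7 + 16/6 + 16/5 + 16/4 + 16/3 + 16/2 + 16/1 = 2436559/45045 ≈ 54.092.

54.092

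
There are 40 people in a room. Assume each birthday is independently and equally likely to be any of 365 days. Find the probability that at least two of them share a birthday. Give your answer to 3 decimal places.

0.891

It's easier to compute the probability that all 40 are distinct.
P(all distinct) = 365/365 · 364/365 · ··· · 326/365 ≈ 0.109.
So the probability of at least one match is 1 − 0.109 = 0.891.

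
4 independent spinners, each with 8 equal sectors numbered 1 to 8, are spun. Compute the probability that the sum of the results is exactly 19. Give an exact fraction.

There are 8^4 = 4096 equally likely outcomes.
The number of ordered 4-tuples from {1,…,8} summing to 19 is 336.
P(sum = 19) = 336/4096 = 21/256.

21/256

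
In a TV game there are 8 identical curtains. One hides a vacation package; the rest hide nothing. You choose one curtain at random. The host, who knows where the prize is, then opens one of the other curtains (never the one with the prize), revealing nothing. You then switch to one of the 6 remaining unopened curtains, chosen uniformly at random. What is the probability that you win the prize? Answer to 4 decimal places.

0.1458

Your original curtain holds the prize with probability 1/8, so the other 7 collectively hold it with probability 7/8.
The host can always find an empty curtain to open, so this doesn't change that 7/8; it is now spread over the 6 remaining unopened curtains.
P(win by switching) = (7/8) · (1/6) = 7/48 ≈ 0.1458.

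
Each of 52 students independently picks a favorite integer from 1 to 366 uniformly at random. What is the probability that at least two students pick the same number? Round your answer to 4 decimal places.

It's easier to compute the probability that all 52 are distinct.
P(all distinct) = 366/366 · 365/366 · ··· · 315/366 ≈ 0.0222.
So the probability of at least one match is 1 − 0.0222 = 0.9778.

0.9778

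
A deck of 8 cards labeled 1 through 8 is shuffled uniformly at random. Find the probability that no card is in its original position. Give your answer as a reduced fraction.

2119/5760

This is the derangement probability: permutations of 8 with no fixed point.
D(8) = 8! · (1 − 1/1! + 1/2! − ··· + (−1)^8/8!) = 14833.
P = 14833/40320 = 2119/5760.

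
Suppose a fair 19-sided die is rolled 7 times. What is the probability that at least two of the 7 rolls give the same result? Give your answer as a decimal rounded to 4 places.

P(all 7 different) = 19/19 · 18/19 · ··· · 13/19 ≈ 0.2841.
P(at least two equal) = 1 − 0.2841 = 0.7159.

0.7159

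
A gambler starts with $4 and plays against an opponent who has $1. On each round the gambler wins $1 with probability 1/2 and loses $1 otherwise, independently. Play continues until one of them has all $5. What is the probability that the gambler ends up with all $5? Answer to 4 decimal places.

0.8000

With a fair step, P(i) = ½P(i−1) + ½P(i+1) with P(0)=0, P(5)=1 has the linear solution P(i) = i/5.
P(4) = 4/5 ≈ 0.8000.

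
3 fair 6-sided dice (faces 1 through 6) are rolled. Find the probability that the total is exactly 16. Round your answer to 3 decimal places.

There are 6^3 = 216 equally likely outcomes.
The number of ordered 3-tuples from {1,…,6} summing to 16 is 6.
P(sum = 16) = 6/216 = 1/36 ≈ 0.028.

0.028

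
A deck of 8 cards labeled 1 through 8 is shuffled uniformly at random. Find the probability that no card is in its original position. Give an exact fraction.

This is the derangement probability: permutations of 8 with no fixed point.
D(8) = 8! · (1 − 1/1! + 1/2! − ··· + (−1)^8/8!) = 14833.
P = 14833/40320 = 2119/5760.

2119/5760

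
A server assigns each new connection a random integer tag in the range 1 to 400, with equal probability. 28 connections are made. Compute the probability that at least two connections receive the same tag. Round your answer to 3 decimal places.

It's easier to compute the probability that all 28 are distinct.
P(all distinct) = 400/400 · 399/400 · ··· · 373/400 ≈ 0.380.
So the probability of at least one match is 1 − 0.380 = 0.620.

0.620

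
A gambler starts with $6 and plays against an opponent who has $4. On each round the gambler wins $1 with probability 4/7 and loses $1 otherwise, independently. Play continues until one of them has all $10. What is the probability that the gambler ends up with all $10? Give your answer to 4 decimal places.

Let r = q/p = (3/7)/(4/7) = 3/4. The recurrence P(i) = p·P(i+1) + q·P(i−1) with P(0)=0, P(10)=1 gives P(i) = (1 − r^i)/(1 − r^10).
P(6) = (1 − (3/4)^6) / (1 − (3/4)^10) = 123136/141361 ≈ 0.8711.

0.8711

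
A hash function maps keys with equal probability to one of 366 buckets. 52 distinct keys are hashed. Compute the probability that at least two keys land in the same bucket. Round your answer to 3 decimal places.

0.978

It's easier to compute the probability that all 52 are distinct.
P(all distinct) = 366/366 · 365/366 · ··· · 315/366 ≈ 0.022.
So the probability of at least one match is 1 − 0.022 = 0.978.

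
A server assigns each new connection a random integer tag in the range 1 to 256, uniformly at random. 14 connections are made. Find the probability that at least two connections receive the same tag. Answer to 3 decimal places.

0.304

It's easier to compute the probability that all 14 are distinct.
P(all distinct) = 256/256 · 255/256 · ··· · 243/256 ≈ 0.696.
So the probability of at least one match is 1 − 0.696 = 0.304.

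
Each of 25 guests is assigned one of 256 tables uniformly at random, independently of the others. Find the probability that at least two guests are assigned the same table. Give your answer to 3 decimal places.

0.702

It's easier to compute the probability that all 25 are distinct.
P(all distinct) = 256/256 · 255/256 · ··· · 232/256 ≈ 0.298.
So the probability of at least one match is 1 − 0.298 = 0.702.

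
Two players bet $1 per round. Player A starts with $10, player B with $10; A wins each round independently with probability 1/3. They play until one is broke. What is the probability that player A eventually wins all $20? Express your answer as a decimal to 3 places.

0.001

Let r = q/p = (2/3)/(1/3) = 2. The recurrence P(i) = p·P(i+1) + q·P(i−1) with P(0)=0, P(20)=1 gives P(i) = (1 − r^i)/(1 − r^20).
P(10) = (1 − (2)^10) / (1 − (2)^20) = 1/1025 ≈ 0.001.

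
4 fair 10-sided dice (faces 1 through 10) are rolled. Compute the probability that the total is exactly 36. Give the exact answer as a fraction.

There are 10^4 = 10000 equally likely outcomes.
The number of ordered 4-tuples from {1,…,10} summing to 36 is 35.
P(sum = 36) = 35/10000 = 7/2000.

7/2000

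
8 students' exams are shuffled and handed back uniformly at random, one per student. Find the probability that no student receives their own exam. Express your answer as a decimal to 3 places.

0.368

This is the derangement probability: permutations of 8 with no fixed point.
D(8) = 8! · (1 − 1/1! + 1/2! − ··· + (−1)^8/8!) = 14833.
P = 14833/40320 = 2119/5760 ≈ 0.368.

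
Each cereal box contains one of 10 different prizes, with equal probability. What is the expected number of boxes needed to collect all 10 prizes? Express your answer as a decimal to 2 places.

29.29

After i distinct types are collected, each trial gives a new one with probability (10−i)/10, so the expected wait for the next new type is 10/(10−i).
E = 10/10 + 10/9 + 10/8 + 10/7 + 10/6 + 10/5 + 10/4 + 10/3 + 10/2 + 10/1 = 7381/252 ≈ 29.29.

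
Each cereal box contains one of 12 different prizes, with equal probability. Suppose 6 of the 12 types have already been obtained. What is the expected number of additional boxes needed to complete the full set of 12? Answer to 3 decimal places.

29.400

Starting from 6 distinct types, each trial gives a new one with probability (12−i)/12 when i types are held, so the wait for the next new type is 12/(12−i).
E = 12/6 + 12/5 + 12/4 + 12/3 + 12/2 + 12/1 = 147/5 ≈ 29.400.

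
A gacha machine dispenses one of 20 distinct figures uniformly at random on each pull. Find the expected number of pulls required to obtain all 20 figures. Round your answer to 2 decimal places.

After i distinct types are collected, each trial gives a new one with probability (20−i)/20, so the expected wait for the next new type is 20/(20−i).
E = 20/20 + 20/19 + 20/18 + 20/17 + 20/16 + 20/15 + 20/14 + 20/13 + 20/12 + 20/11 + 20/10 + 20/9 + 20/8 + 20/7 + 20/6 + 20/5 + 20/4 + 20/3 + 20/2 + 20/1 = 279175675/3879876 ≈ 71.95.

71.95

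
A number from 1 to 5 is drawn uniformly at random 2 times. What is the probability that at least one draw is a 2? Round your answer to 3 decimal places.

P(no draw is a 2) = (4/5)^2 ≈ 0.640.
P(at least one) = 1 − 0.640 = 0.360.

0.360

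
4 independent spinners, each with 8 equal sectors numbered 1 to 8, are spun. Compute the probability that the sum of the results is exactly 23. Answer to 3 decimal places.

There are 8^4 = 4096 equally likely outcomes.
The number of ordered 4-tuples from {1,…,8} summing to 23 is 204.
P(sum = 23) = 204/4096 = 51/1024 ≈ 0.050.

0.050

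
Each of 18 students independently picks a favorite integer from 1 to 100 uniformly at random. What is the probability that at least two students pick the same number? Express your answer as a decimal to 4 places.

0.8037

It's easier to compute the probability that all 18 are distinct.
P(all distinct) = 100/100 · 99/100 · ··· · 83/100 ≈ 0.1963.
So the probability of at least one match is 1 − 0.1963 = 0.8037.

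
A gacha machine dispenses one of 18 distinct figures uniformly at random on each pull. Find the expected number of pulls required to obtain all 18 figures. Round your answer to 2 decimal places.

After i distinct types are collected, each trial gives a new one with probability (18−i)/18, so the expected wait for the next new type is 18/(18−i).
E = 18/18 + 18/17 + 18/16 + 18/15 + 18/14 + 18/13 + 18/12 + 18/11 + 18/10 + 18/9 + 18/8 + 18/7 + 18/6 + 18/5 + 18/4 + 18/3 + 18/2 + 18/1 = 42822903/680680 ≈ 62.91.

62.91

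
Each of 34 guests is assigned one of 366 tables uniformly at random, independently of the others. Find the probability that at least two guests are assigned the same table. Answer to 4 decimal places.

0.7944

It's easier to compute the probability that all 34 are distinct.
P(all distinct) = 366/366 · 365/366 · ··· · 333/366 ≈ 0.2056.
So the probability of at least one match is 1 − 0.2056 = 0.7944.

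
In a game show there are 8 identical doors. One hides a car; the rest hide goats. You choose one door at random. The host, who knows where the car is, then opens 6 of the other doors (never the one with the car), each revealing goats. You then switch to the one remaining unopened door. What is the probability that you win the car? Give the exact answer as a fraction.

Your original door holds the car with probability 1/8, so the other 7 collectively hold it with probability 7/8.
The host can always find 6 empty doors to open, so the reveals don't change that 7/8; it is now spread over the 1 remaining unopened door.
P(win by switching) = (7/8) · (1/1) = 7/8.

7/8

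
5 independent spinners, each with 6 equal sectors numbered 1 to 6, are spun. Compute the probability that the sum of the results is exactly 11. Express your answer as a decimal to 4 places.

There are 6^5 = 7776 equally likely outcomes.
The number of ordered 5-tuples from {1,…,6} summing to 11 is 205.
P(sum = 11) = 205/7776 ≈ 0.0264.

0.0264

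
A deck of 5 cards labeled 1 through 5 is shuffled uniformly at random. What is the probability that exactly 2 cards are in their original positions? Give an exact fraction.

Choose which 2 of the 5 are fixed: C(5,2) = 10 ways.
The remaining 3 must have no fixed point: D(3) = 2.
P = 10·2/120 = 1/6.

1/6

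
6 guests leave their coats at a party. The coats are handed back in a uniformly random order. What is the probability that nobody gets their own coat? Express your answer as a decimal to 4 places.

This is the derangement probability: permutations of 6 with no fixed point.
D(6) = 6! · (1 − 1/1! + 1/2! − ··· + (−1)^6/6!) = 265.
P = 265/720 = 53/144 ≈ 0.3681.

0.3681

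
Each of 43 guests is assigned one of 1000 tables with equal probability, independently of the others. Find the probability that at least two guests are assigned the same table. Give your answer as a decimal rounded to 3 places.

0.600

It's easier to compute the probability that all 43 are distinct.
P(all distinct) = 1000/1000 · 999/1000 · ··· · 958/1000 ≈ 0.400.
So the probability of at least one match is 1 − 0.400 = 0.600.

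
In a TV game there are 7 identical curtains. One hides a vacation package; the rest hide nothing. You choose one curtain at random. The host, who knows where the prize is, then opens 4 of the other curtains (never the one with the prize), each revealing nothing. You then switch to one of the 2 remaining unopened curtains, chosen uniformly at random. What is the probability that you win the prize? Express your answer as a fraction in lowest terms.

3/7

Your original curtain holds the prize with probability 1/7, so the other 6 collectively hold it with probability 6/7.
The host can always find 4 empty curtains to open, so the reveals don't change that 6/7; it is now spread over the 2 remaining unopened curtains.
P(win by switching) = (6/7) · (1/2) = 3/7.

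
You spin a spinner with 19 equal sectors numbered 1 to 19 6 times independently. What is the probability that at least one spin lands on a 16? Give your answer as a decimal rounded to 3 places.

0.277

P(no spin lands on a 16) = (18/19)^6 ≈ 0.723.
P(at least one) = 1 − 0.723 = 0.277.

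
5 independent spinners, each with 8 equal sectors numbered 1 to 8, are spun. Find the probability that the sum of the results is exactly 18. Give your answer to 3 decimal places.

There are 8^5 = 32768 equally likely outcomes.
The number of ordered 5-tuples from {1,…,8} summing to 18 is 1750.
P(sum = 18) = 1750/32768 = 875/16384 ≈ 0.053.

0.053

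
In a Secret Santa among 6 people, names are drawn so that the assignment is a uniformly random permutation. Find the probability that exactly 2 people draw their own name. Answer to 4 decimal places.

Choose which 2 of the 6 are fixed: C(6,2) = 15 ways.
The remaining 4 must have no fixed point: D(4) = 9.
P = 15·9/720 = 3/16 ≈ 0.1875.

0.1875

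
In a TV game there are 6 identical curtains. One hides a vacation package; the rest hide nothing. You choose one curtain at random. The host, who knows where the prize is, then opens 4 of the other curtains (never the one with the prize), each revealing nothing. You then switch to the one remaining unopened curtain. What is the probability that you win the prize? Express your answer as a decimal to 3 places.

Your original curtain holds the prize with probability 1/6, so the other 5 collectively hold it with probability 5/6.
The host can always find 4 empty curtains to open, so the reveals don't change that 5/6; it is now spread over the 1 remaining unopened curtain.
P(win by switching) = (5/6) · (1/1) = 5/6 ≈ 0.833.

0.833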